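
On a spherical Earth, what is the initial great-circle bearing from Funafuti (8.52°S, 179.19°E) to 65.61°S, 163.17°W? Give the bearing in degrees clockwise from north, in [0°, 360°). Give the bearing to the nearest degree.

172°

Δλ = -163.17 − 179.19 = -342.36°; wrapped into (−180°, 180°]: 17.64°.
θ = atan2( sin Δλ · cos φ₂ , cos φ₁ · sin φ₂ − sin φ₁ · cos φ₂ · cos Δλ )
  = atan2(0.12514, -0.84240) = 171.551° → normalised to [0°, 360°): 171.551°.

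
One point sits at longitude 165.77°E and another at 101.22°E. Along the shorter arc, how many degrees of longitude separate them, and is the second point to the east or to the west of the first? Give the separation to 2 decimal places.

64.55° west

Raw difference: 101.22 − 165.77 = -64.55°.
Normalise into (−180°, 180°]: -64.55° stays -64.55°.
Negative ⇒ the second point lies to the west; separation 64.55°.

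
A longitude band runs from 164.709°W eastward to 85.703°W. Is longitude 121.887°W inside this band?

Yes

Band width going east from -164.709° to -85.703°: ((-85.703 − -164.709) mod 360) = 79.006°.
Offset of -121.887° east of the west edge: ((-121.887 − -164.709) mod 360) = 42.822°.
42.822° ≤ 79.006° ⇒ inside.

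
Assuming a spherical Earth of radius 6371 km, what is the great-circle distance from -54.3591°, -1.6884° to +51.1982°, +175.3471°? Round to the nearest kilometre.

19611 km

Δλ = 175.3471 − -1.6884 = 177.0355°.
Δφ = 51.1982 − -54.3591 = 105.5573°.
a = sin²(Δφ/2) + cos φ₁ · cos φ₂ · sin²(Δλ/2) = 0.998995.
c = 2·atan2(√a, √(1−a)) = 3.07818 rad → d = 6371·c ≈ 19611.07 km.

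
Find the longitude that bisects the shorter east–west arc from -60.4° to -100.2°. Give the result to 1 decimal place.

-80.3°

Signed shortest Δλ from -60.4° to -100.2° is -39.8°.
Midpoint longitude = -60.4° + (-39.8°)/2 = -60.4° − 19.9° = -80.3°.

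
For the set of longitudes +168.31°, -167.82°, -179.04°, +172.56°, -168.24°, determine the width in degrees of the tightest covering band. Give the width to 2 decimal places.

Sort the longitudes: -179.04°, -168.24°, -167.82°, +168.31°, +172.56°.
Eastward gaps between consecutive values (wrapping around): 10.80°, 0.42°, 336.13°, 4.25°, 8.40°.
Largest gap = 336.13° ⇒ minimal covering band is its complement: 360° − 336.13° = 23.87°.
Band runs from +168.31° eastward to -167.82°, crossing the antimeridian.

23.87°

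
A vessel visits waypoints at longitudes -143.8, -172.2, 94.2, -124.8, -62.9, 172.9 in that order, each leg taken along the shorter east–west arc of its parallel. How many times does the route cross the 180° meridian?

Leg 1: -143.8° → -172.2°, shortest Δλ = -28.4° (west) — does not cross 180°.
Leg 2: -172.2° → +94.2°, shortest Δλ = -93.6° (west) — crosses 180°.
Leg 3: +94.2° → -124.8°, shortest Δλ = 141.0° (east) — crosses 180°.
Leg 4: -124.8° → -62.9°, shortest Δλ = 61.9° (east) — does not cross 180°.
Leg 5: -62.9° → +172.9°, shortest Δλ = -124.2° (west) — crosses 180°.
Total crossings: 3.

3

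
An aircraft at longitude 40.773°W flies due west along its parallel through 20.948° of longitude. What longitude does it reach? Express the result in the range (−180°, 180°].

Start at -40.773°; shift −20.948° → -61.721°.
-61.721° already lies in (−180°, 180°].

61.721°W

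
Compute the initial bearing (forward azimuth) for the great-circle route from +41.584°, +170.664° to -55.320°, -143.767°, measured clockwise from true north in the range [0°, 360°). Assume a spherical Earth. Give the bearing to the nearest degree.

155°

Δλ = -143.767 − 170.664 = -314.431°; wrapped into (−180°, 180°]: 45.569°.
θ = atan2( sin Δλ · cos φ₂ , cos φ₁ · sin φ₂ − sin φ₁ · cos φ₂ · cos Δλ )
  = atan2(0.40631, -0.87947) = 155.203° → normalised to [0°, 360°): 155.203°.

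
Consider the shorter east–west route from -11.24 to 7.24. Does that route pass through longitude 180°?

Signed shortest Δλ = ((7.24 − -11.24 + 180) mod 360) − 180 = 18.48°.
Going east by 18.48° from -11.24° reaches +7.24° without touching 180°.

No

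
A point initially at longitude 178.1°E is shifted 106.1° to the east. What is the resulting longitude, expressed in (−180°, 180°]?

75.8°W

Start at +178.1°; shift +106.1° → +284.2°.
+284.2° lies outside (−180°, 180°]; subtract 360° → -75.8°.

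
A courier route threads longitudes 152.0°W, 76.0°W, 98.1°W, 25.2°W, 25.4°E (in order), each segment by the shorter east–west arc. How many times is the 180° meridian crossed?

0

Leg 1: -152.0° → -76.0°, shortest Δλ = 76.0° (east) — does not cross 180°.
Leg 2: -76.0° → -98.1°, shortest Δλ = -22.1° (west) — does not cross 180°.
Leg 3: -98.1° → -25.2°, shortest Δλ = 72.9° (east) — does not cross 180°.
Leg 4: -25.2° → +25.4°, shortest Δλ = 50.6° (east) — does not cross 180°.
Total crossings: 0.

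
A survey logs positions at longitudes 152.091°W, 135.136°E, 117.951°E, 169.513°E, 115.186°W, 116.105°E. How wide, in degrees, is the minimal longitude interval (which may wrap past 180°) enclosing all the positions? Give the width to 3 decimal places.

128.709°

Sort the longitudes: -152.091°, -115.186°, +116.105°, +117.951°, +135.136°, +169.513°.
Eastward gaps between consecutive values (wrapping around): 36.905°, 231.291°, 1.846°, 17.185°, 34.377°, 38.396°.
Largest gap = 231.291° ⇒ minimal covering band is its complement: 360° − 231.291° = 128.709°.
Band runs from +116.105° eastward to -115.186°, crossing the antimeridian.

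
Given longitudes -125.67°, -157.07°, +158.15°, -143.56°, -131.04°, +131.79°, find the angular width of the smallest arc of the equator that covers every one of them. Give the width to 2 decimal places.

Sort the longitudes: -157.07°, -143.56°, -131.04°, -125.67°, +131.79°, +158.15°.
Eastward gaps between consecutive values (wrapping around): 13.51°, 12.52°, 5.37°, 257.46°, 26.36°, 44.78°.
Largest gap = 257.46° ⇒ minimal covering band is its complement: 360° − 257.46° = 102.54°.
Band runs from +131.79° eastward to -125.67°, crossing the antimeridian.

102.54°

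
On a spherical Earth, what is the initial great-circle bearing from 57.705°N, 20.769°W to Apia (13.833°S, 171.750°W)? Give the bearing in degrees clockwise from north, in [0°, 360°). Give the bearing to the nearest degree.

Δλ = -171.750 − -20.769 = -150.981°.
θ = atan2( sin Δλ · cos φ₂ , cos φ₁ · sin φ₂ − sin φ₁ · cos φ₂ · cos Δλ )
  = atan2(-0.47103, 0.59001) = -38.602° → normalised to [0°, 360°): 321.398°.

321°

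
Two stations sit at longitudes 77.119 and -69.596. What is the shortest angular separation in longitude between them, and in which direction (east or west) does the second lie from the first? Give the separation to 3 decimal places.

146.715° west

Raw difference: -69.596 − 77.119 = -146.715°.
Normalise into (−180°, 180°]: -146.715° stays -146.715°.
Negative ⇒ the second point lies to the west; separation 146.715°.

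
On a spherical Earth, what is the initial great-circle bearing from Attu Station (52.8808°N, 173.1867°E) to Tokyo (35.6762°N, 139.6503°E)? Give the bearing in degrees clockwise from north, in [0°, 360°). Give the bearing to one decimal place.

247.3°

Δλ = 139.6503 − 173.1867 = -33.5364°.
θ = atan2( sin Δλ · cos φ₂ , cos φ₁ · sin φ₂ − sin φ₁ · cos φ₂ · cos Δλ )
  = atan2(-0.44878, -0.18796) = -112.725° → normalised to [0°, 360°): 247.275°.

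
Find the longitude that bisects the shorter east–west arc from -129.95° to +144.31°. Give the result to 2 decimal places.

-172.82°

Signed shortest Δλ from -129.95° to +144.31° is -85.74°.
Midpoint longitude = -129.95° + (-85.74°)/2 = -129.95° − 42.87° = -172.82°.
(The naïve average (-129.95 + +144.31)/2 = 7.18° is on the wrong side of the globe.)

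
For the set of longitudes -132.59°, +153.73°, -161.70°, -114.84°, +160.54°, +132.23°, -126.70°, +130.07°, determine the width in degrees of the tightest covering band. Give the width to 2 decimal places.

115.09°

Sort the longitudes: -161.70°, -132.59°, -126.70°, -114.84°, +130.07°, +132.23°, +153.73°, +160.54°.
Eastward gaps between consecutive values (wrapping around): 29.11°, 5.89°, 11.86°, 244.91°, 2.16°, 21.50°, 6.81°, 37.76°.
Largest gap = 244.91° ⇒ minimal covering band is its complement: 360° − 244.91° = 115.09°.
Band runs from +130.07° eastward to -114.84°, crossing the antimeridian.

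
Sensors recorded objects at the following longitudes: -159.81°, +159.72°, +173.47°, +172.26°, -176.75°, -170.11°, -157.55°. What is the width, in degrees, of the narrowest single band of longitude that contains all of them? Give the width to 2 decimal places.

Sort the longitudes: -176.75°, -170.11°, -159.81°, -157.55°, +159.72°, +172.26°, +173.47°.
Eastward gaps between consecutive values (wrapping around): 6.64°, 10.30°, 2.26°, 317.27°, 12.54°, 1.21°, 9.78°.
Largest gap = 317.27° ⇒ minimal covering band is its complement: 360° − 317.27° = 42.73°.
Band runs from +159.72° eastward to -157.55°, crossing the antimeridian.

42.73°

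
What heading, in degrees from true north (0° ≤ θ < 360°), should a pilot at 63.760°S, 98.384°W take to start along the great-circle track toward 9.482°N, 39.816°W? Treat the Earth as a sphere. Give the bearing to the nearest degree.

Δλ = -39.816 − -98.384 = 58.568°.
θ = atan2( sin Δλ · cos φ₂ , cos φ₁ · sin φ₂ − sin φ₁ · cos φ₂ · cos Δλ )
  = atan2(0.84160, 0.53419) = 57.595° → normalised to [0°, 360°): 57.595°.

58°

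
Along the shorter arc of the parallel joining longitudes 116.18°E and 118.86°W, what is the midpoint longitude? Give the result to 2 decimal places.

178.66°E

Signed shortest Δλ from +116.18° to -118.86° is +124.96°.
Midpoint longitude = +116.18° + (+124.96°)/2 = +116.18° + 62.48° = +178.66°.
(The naïve average (+116.18 + -118.86)/2 = -1.34° is on the wrong side of the globe.)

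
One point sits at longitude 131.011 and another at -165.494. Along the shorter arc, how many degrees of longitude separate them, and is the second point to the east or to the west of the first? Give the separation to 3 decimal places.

Raw difference: -165.494 − 131.011 = -296.505°.
Normalise into (−180°, 180°]: -296.505° + 360° = 63.495°.
Positive ⇒ the second point lies to the east; separation 63.495°.

63.495° east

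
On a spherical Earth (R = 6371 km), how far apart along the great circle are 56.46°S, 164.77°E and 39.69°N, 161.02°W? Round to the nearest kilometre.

Δλ = -161.02 − 164.77 = -325.79°; wrapped into (−180°, 180°]: 34.21°.
Δφ = 39.69 − -56.46 = 96.15°.
a = sin²(Δφ/2) + cos φ₁ · cos φ₂ · sin²(Δλ/2) = 0.590347.
c = 2·atan2(√a, √(1−a)) = 1.75249 rad → d = 6371·c ≈ 11165.10 km.

11165 km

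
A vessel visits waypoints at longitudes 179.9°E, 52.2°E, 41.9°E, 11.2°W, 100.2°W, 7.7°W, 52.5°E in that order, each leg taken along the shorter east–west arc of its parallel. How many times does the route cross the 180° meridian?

Leg 1: +179.9° → +52.2°, shortest Δλ = -127.7° (west) — does not cross 180°.
Leg 2: +52.2° → +41.9°, shortest Δλ = -10.3° (west) — does not cross 180°.
Leg 3: +41.9° → -11.2°, shortest Δλ = -53.1° (west) — does not cross 180°.
Leg 4: -11.2° → -100.2°, shortest Δλ = -89.0° (west) — does not cross 180°.
Leg 5: -100.2° → -7.7°, shortest Δλ = 92.5° (east) — does not cross 180°.
Leg 6: -7.7° → +52.5°, shortest Δλ = 60.2° (east) — does not cross 180°.
Total crossings: 0.

0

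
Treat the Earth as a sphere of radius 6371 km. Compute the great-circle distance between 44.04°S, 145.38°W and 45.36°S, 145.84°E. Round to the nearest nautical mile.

Δλ = 145.84 − -145.38 = 291.22°; wrapped into (−180°, 180°]: -68.78°.
Δφ = -45.36 − -44.04 = -1.32°.
a = sin²(Δφ/2) + cos φ₁ · cos φ₂ · sin²(Δλ/2) = 0.161273.
c = 2·atan2(√a, √(1−a)) = 0.82650 rad → d = 6371·c ≈ 5265.64 km ≈ 2843.22 nmi.

2843 nmi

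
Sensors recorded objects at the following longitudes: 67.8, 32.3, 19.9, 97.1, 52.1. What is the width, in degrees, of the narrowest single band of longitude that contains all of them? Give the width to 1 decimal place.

Sort the longitudes: +19.9°, +32.3°, +52.1°, +67.8°, +97.1°.
Eastward gaps between consecutive values (wrapping around): 12.4°, 19.8°, 15.7°, 29.3°, 282.8°.
Largest gap = 282.8° ⇒ minimal covering band is its complement: 360° − 282.8° = 77.2°.
Band runs from +19.9° eastward to +97.1°.

77.2°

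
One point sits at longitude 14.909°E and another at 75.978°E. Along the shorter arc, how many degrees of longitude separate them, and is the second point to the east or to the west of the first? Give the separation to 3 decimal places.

Raw difference: 75.978 − 14.909 = 61.069°.
Normalise into (−180°, 180°]: 61.069° stays 61.069°.
Positive ⇒ the second point lies to the east; separation 61.069°.

61.069° east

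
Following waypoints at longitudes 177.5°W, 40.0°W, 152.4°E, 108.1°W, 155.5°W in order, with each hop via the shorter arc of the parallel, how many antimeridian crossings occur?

2

Leg 1: -177.5° → -40.0°, shortest Δλ = 137.5° (east) — does not cross 180°.
Leg 2: -40.0° → +152.4°, shortest Δλ = -167.6° (west) — crosses 180°.
Leg 3: +152.4° → -108.1°, shortest Δλ = 99.5° (east) — crosses 180°.
Leg 4: -108.1° → -155.5°, shortest Δλ = -47.4° (west) — does not cross 180°.
Total crossings: 2.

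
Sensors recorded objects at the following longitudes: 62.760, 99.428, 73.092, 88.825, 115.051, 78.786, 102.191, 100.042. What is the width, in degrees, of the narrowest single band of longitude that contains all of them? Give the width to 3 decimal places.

52.291°

Sort the longitudes: +62.760°, +73.092°, +78.786°, +88.825°, +99.428°, +100.042°, +102.191°, +115.051°.
Eastward gaps between consecutive values (wrapping around): 10.332°, 5.694°, 10.039°, 10.603°, 0.614°, 2.149°, 12.860°, 307.709°.
Largest gap = 307.709° ⇒ minimal covering band is its complement: 360° − 307.709° = 52.291°.
Band runs from +62.760° eastward to +115.051°.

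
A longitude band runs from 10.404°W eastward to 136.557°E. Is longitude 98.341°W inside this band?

No

Band width going east from -10.404° to +136.557°: ((136.557 − -10.404) mod 360) = 146.961°.
Offset of -98.341° east of the west edge: ((-98.341 − -10.404) mod 360) = 272.063°.
272.063° > 146.961° ⇒ outside.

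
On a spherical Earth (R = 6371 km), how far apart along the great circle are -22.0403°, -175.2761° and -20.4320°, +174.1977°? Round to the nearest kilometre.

1105 km

Δλ = 174.1977 − -175.2761 = 349.4738°; wrapped into (−180°, 180°]: -10.5262°.
Δφ = -20.4320 − -22.0403 = 1.6083°.
a = sin²(Δφ/2) + cos φ₁ · cos φ₂ · sin²(Δλ/2) = 0.007506.
c = 2·atan2(√a, √(1−a)) = 0.17349 rad → d = 6371·c ≈ 1105.29 km.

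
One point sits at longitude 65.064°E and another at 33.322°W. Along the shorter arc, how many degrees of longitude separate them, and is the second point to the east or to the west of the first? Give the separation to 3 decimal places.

Raw difference: -33.322 − 65.064 = -98.386°.
Normalise into (−180°, 180°]: -98.386° stays -98.386°.
Negative ⇒ the second point lies to the west; separation 98.386°.

98.386° west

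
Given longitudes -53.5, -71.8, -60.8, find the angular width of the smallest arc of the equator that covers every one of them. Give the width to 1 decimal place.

18.3°

Sort the longitudes: -71.8°, -60.8°, -53.5°.
Eastward gaps between consecutive values (wrapping around): 11.0°, 7.3°, 341.7°.
Largest gap = 341.7° ⇒ minimal covering band is its complement: 360° − 341.7° = 18.3°.
Band runs from -71.8° eastward to -53.5°.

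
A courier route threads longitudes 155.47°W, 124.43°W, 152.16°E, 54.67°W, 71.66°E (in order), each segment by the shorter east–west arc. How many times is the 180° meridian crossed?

2

Leg 1: -155.47° → -124.43°, shortest Δλ = 31.04° (east) — does not cross 180°.
Leg 2: -124.43° → +152.16°, shortest Δλ = -83.41° (west) — crosses 180°.
Leg 3: +152.16° → -54.67°, shortest Δλ = 153.17° (east) — crosses 180°.
Leg 4: -54.67° → +71.66°, shortest Δλ = 126.33° (east) — does not cross 180°.
Total crossings: 2.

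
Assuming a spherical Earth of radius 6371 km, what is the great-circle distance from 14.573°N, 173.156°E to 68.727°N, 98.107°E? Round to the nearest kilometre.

7898 km

Δλ = 98.107 − 173.156 = -75.049°.
Δφ = 68.727 − 14.573 = 54.154°.
a = sin²(Δφ/2) + cos φ₁ · cos φ₂ · sin²(Δλ/2) = 0.337470.
c = 2·atan2(√a, √(1−a)) = 1.23972 rad → d = 6371·c ≈ 7898.26 km.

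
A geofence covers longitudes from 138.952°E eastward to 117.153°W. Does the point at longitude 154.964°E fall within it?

Band width going east from +138.952° to -117.153°: ((-117.153 − 138.952) mod 360) = 103.895°.
Offset of +154.964° east of the west edge: ((154.964 − 138.952) mod 360) = 16.012°.
16.012° ≤ 103.895° ⇒ inside.

Yes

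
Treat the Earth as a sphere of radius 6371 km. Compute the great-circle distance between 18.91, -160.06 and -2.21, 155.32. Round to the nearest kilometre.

Δλ = 155.32 − -160.06 = 315.38°; wrapped into (−180°, 180°]: -44.62°.
Δφ = -2.21 − 18.91 = -21.12°.
a = sin²(Δφ/2) + cos φ₁ · cos φ₂ · sin²(Δλ/2) = 0.169816.
c = 2·atan2(√a, √(1−a)) = 0.84949 rad → d = 6371·c ≈ 5412.09 km.

5412 km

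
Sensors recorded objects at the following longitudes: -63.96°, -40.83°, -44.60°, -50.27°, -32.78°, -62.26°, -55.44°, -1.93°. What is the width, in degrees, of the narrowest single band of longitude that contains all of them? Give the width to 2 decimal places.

Sort the longitudes: -63.96°, -62.26°, -55.44°, -50.27°, -44.60°, -40.83°, -32.78°, -1.93°.
Eastward gaps between consecutive values (wrapping around): 1.70°, 6.82°, 5.17°, 5.67°, 3.77°, 8.05°, 30.85°, 297.97°.
Largest gap = 297.97° ⇒ minimal covering band is its complement: 360° − 297.97° = 62.03°.
Band runs from -63.96° eastward to -1.93°.

62.03°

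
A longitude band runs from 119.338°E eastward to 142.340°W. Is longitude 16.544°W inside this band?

No

Band width going east from +119.338° to -142.340°: ((-142.340 − 119.338) mod 360) = 98.322°.
Offset of -16.544° east of the west edge: ((-16.544 − 119.338) mod 360) = 224.118°.
224.118° > 98.322° ⇒ outside.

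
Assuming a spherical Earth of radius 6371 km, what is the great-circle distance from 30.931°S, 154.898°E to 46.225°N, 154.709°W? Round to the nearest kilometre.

Δλ = -154.709 − 154.898 = -309.607°; wrapped into (−180°, 180°]: 50.393°.
Δφ = 46.225 − -30.931 = 77.156°.
a = sin²(Δφ/2) + cos φ₁ · cos φ₂ · sin²(Δλ/2) = 0.496407.
c = 2·atan2(√a, √(1−a)) = 1.56361 rad → d = 6371·c ≈ 9961.76 km.

9962 km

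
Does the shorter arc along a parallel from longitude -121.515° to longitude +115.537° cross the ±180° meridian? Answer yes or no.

Naïve |115.537 − -121.515| = 237.052° > 180°, so the shorter arc goes the other way round — across 180°.
Signed shortest Δλ = ((115.537 − -121.515 + 180) mod 360) − 180 = -122.948°.
Going west by 122.948° from -121.515° passes through 180° before reaching +115.537°.

Yes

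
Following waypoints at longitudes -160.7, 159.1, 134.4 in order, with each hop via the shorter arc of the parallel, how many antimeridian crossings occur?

1

Leg 1: -160.7° → +159.1°, shortest Δλ = -40.2° (west) — crosses 180°.
Leg 2: +159.1° → +134.4°, shortest Δλ = -24.7° (west) — does not cross 180°.
Total crossings: 1.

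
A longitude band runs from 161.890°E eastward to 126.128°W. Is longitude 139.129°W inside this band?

Band width going east from +161.890° to -126.128°: ((-126.128 − 161.890) mod 360) = 71.982°.
Offset of -139.129° east of the west edge: ((-139.129 − 161.890) mod 360) = 58.981°.
58.981° ≤ 71.982° ⇒ inside.

Yes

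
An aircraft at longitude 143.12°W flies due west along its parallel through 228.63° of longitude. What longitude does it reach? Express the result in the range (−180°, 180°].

Start at -143.12°; shift −228.63° → -371.75°.
-371.75° lies outside (−180°, 180°]; add 360° → -11.75°.

11.75°W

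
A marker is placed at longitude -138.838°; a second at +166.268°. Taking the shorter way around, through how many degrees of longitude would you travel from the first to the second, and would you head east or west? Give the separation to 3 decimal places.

Raw difference: 166.268 − -138.838 = 305.106°.
Normalise into (−180°, 180°]: 305.106° − 360° = -54.894°.
Negative ⇒ the second point lies to the west; separation 54.894°.

54.894° west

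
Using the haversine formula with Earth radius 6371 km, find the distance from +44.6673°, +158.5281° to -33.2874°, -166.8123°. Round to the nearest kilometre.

Δλ = -166.8123 − 158.5281 = -325.3404°; wrapped into (−180°, 180°]: 34.6596°.
Δφ = -33.2874 − 44.6673 = -77.9547°.
a = sin²(Δφ/2) + cos φ₁ · cos φ₂ · sin²(Δλ/2) = 0.448407.
c = 2·atan2(√a, √(1−a)) = 1.46743 rad → d = 6371·c ≈ 9348.97 km.

9349 km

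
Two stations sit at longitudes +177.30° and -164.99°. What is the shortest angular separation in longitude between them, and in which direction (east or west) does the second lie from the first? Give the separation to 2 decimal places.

Raw difference: -164.99 − 177.30 = -342.29°.
Normalise into (−180°, 180°]: -342.29° + 360° = 17.71°.
Positive ⇒ the second point lies to the east; separation 17.71°.

17.71° east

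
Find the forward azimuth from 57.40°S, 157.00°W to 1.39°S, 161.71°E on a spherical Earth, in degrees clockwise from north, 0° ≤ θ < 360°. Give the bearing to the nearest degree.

313°

Δλ = 161.71 − -157.00 = 318.71°; wrapped into (−180°, 180°]: -41.29°.
θ = atan2( sin Δλ · cos φ₂ , cos φ₁ · sin φ₂ − sin φ₁ · cos φ₂ · cos Δλ )
  = atan2(-0.65968, 0.61975) = -46.788° → normalised to [0°, 360°): 313.212°.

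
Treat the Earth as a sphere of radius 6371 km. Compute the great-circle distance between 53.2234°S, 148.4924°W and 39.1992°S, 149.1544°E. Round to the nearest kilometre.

Δλ = 149.1544 − -148.4924 = 297.6468°; wrapped into (−180°, 180°]: -62.3532°.
Δφ = -39.1992 − -53.2234 = 14.0242°.
a = sin²(Δφ/2) + cos φ₁ · cos φ₂ · sin²(Δλ/2) = 0.139240.
c = 2·atan2(√a, √(1−a)) = 0.76480 rad → d = 6371·c ≈ 4872.56 km.

4873 km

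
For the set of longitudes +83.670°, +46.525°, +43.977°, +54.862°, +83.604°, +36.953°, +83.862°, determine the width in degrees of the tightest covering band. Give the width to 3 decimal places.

Sort the longitudes: +36.953°, +43.977°, +46.525°, +54.862°, +83.604°, +83.670°, +83.862°.
Eastward gaps between consecutive values (wrapping around): 7.024°, 2.548°, 8.337°, 28.742°, 0.066°, 0.192°, 313.091°.
Largest gap = 313.091° ⇒ minimal covering band is its complement: 360° − 313.091° = 46.909°.
Band runs from +36.953° eastward to +83.862°.

46.909°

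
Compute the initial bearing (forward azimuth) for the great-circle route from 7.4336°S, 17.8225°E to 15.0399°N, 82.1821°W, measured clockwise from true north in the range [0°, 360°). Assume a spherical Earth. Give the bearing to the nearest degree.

284°

Δλ = -82.1821 − 17.8225 = -100.0046°.
θ = atan2( sin Δλ · cos φ₂ , cos φ₁ · sin φ₂ − sin φ₁ · cos φ₂ · cos Δλ )
  = atan2(-0.95106, 0.23560) = -76.086° → normalised to [0°, 360°): 283.914°.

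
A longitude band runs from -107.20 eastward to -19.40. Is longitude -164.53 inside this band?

Band width going east from -107.20° to -19.40°: ((-19.40 − -107.20) mod 360) = 87.80°.
Offset of -164.53° east of the west edge: ((-164.53 − -107.20) mod 360) = 302.67°.
302.67° > 87.80° ⇒ outside.

No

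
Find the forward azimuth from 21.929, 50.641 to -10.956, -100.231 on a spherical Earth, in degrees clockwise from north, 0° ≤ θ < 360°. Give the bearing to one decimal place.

Δλ = -100.231 − 50.641 = -150.872°.
θ = atan2( sin Δλ · cos φ₂ , cos φ₁ · sin φ₂ − sin φ₁ · cos φ₂ · cos Δλ )
  = atan2(-0.47789, 0.14398) = -73.234° → normalised to [0°, 360°): 286.766°.

286.8°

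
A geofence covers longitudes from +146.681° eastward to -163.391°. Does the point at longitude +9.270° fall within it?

Band width going east from +146.681° to -163.391°: ((-163.391 − 146.681) mod 360) = 49.928°.
Offset of +9.270° east of the west edge: ((9.270 − 146.681) mod 360) = 222.589°.
222.589° > 49.928° ⇒ outside.

No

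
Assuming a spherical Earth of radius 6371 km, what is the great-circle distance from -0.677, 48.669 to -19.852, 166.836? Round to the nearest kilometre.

Δλ = 166.836 − 48.669 = 118.167°.
Δφ = -19.852 − -0.677 = -19.175°.
a = sin²(Δφ/2) + cos φ₁ · cos φ₂ · sin²(Δλ/2) = 0.719974.
c = 2·atan2(√a, √(1−a)) = 2.02634 rad → d = 6371·c ≈ 12909.79 km.

12910 km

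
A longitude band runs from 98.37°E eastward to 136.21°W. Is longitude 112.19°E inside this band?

Yes

Band width going east from +98.37° to -136.21°: ((-136.21 − 98.37) mod 360) = 125.42°.
Offset of +112.19° east of the west edge: ((112.19 − 98.37) mod 360) = 13.82°.
13.82° ≤ 125.42° ⇒ inside.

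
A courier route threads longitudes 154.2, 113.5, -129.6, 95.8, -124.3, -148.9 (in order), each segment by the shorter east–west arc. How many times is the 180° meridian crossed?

Leg 1: +154.2° → +113.5°, shortest Δλ = -40.7° (west) — does not cross 180°.
Leg 2: +113.5° → -129.6°, shortest Δλ = 116.9° (east) — crosses 180°.
Leg 3: -129.6° → +95.8°, shortest Δλ = -134.6° (west) — crosses 180°.
Leg 4: +95.8° → -124.3°, shortest Δλ = 139.9° (east) — crosses 180°.
Leg 5: -124.3° → -148.9°, shortest Δλ = -24.6° (west) — does not cross 180°.
Total crossings: 3.

3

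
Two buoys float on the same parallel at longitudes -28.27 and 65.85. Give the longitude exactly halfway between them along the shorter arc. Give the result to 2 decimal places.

+18.79°

Signed shortest Δλ from -28.27° to +65.85° is +94.12°.
Midpoint longitude = -28.27° + (+94.12°)/2 = -28.27° + 47.06° = +18.79°.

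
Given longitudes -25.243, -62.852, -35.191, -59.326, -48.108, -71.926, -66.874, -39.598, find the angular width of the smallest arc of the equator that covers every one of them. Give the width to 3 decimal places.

46.683°

Sort the longitudes: -71.926°, -66.874°, -62.852°, -59.326°, -48.108°, -39.598°, -35.191°, -25.243°.
Eastward gaps between consecutive values (wrapping around): 5.052°, 4.022°, 3.526°, 11.218°, 8.510°, 4.407°, 9.948°, 313.317°.
Largest gap = 313.317° ⇒ minimal covering band is its complement: 360° − 313.317° = 46.683°.
Band runs from -71.926° eastward to -25.243°.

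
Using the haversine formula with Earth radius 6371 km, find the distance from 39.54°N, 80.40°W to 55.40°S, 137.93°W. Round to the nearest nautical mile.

6412 nmi

Δλ = -137.93 − -80.40 = -57.53°.
Δφ = -55.40 − 39.54 = -94.94°.
a = sin²(Δφ/2) + cos φ₁ · cos φ₂ · sin²(Δλ/2) = 0.644463.
c = 2·atan2(√a, √(1−a)) = 1.86390 rad → d = 6371·c ≈ 11874.92 km ≈ 6411.94 nmi.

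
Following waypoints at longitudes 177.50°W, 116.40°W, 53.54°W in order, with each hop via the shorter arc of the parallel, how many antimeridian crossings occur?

0

Leg 1: -177.50° → -116.40°, shortest Δλ = 61.1° (east) — does not cross 180°.
Leg 2: -116.40° → -53.54°, shortest Δλ = 62.86° (east) — does not cross 180°.
Total crossings: 0.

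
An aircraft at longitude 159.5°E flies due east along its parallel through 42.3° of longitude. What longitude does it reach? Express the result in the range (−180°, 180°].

158.2°W

Start at +159.5°; shift +42.3° → +201.8°.
+201.8° lies outside (−180°, 180°]; subtract 360° → -158.2°.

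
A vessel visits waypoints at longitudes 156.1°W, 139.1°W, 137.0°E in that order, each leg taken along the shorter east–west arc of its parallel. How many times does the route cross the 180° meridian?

Leg 1: -156.1° → -139.1°, shortest Δλ = 17.0° (east) — does not cross 180°.
Leg 2: -139.1° → +137.0°, shortest Δλ = -83.9° (west) — crosses 180°.
Total crossings: 1.

1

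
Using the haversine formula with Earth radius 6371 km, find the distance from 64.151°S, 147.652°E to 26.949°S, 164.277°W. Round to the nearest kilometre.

Δλ = -164.277 − 147.652 = -311.929°; wrapped into (−180°, 180°]: 48.071°.
Δφ = -26.949 − -64.151 = 37.202°.
a = sin²(Δφ/2) + cos φ₁ · cos φ₂ · sin²(Δλ/2) = 0.166222.
c = 2·atan2(√a, √(1−a)) = 0.83987 rad → d = 6371·c ≈ 5350.84 km.

5351 km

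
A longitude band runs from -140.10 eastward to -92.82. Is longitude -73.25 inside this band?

Band width going east from -140.10° to -92.82°: ((-92.82 − -140.10) mod 360) = 47.28°.
Offset of -73.25° east of the west edge: ((-73.25 − -140.10) mod 360) = 66.85°.
66.85° > 47.28° ⇒ outside.

No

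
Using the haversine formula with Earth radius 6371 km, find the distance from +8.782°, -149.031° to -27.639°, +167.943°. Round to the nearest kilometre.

Δλ = 167.943 − -149.031 = 316.974°; wrapped into (−180°, 180°]: -43.026°.
Δφ = -27.639 − 8.782 = -36.421°.
a = sin²(Δφ/2) + cos φ₁ · cos φ₂ · sin²(Δλ/2) = 0.215398.
c = 2·atan2(√a, √(1−a)) = 0.96526 rad → d = 6371·c ≈ 6149.66 km.

6150 km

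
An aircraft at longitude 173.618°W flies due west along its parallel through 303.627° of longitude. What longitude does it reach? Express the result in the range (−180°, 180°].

117.245°W

Start at -173.618°; shift −303.627° → -477.245°.
-477.245° lies outside (−180°, 180°]; add 360° → -117.245°.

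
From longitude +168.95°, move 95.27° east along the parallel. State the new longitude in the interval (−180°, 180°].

-95.78°

Start at +168.95°; shift +95.27° → +264.22°.
+264.22° lies outside (−180°, 180°]; subtract 360° → -95.78°.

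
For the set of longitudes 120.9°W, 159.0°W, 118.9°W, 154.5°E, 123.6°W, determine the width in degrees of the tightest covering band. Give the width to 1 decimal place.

Sort the longitudes: -159.0°, -123.6°, -120.9°, -118.9°, +154.5°.
Eastward gaps between consecutive values (wrapping around): 35.4°, 2.7°, 2.0°, 273.4°, 46.5°.
Largest gap = 273.4° ⇒ minimal covering band is its complement: 360° − 273.4° = 86.6°.
Band runs from +154.5° eastward to -118.9°, crossing the antimeridian.

86.6°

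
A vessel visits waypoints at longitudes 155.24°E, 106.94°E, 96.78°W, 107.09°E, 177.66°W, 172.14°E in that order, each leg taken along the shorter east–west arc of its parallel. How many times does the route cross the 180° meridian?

Leg 1: +155.24° → +106.94°, shortest Δλ = -48.3° (west) — does not cross 180°.
Leg 2: +106.94° → -96.78°, shortest Δλ = 156.28° (east) — crosses 180°.
Leg 3: -96.78° → +107.09°, shortest Δλ = -156.13° (west) — crosses 180°.
Leg 4: +107.09° → -177.66°, shortest Δλ = 75.25° (east) — crosses 180°.
Leg 5: -177.66° → +172.14°, shortest Δλ = -10.2° (west) — crosses 180°.
Total crossings: 4.

4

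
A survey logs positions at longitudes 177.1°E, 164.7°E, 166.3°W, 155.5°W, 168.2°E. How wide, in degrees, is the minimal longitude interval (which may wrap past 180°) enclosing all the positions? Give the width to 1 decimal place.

39.8°

Sort the longitudes: -166.3°, -155.5°, +164.7°, +168.2°, +177.1°.
Eastward gaps between consecutive values (wrapping around): 10.8°, 320.2°, 3.5°, 8.9°, 16.6°.
Largest gap = 320.2° ⇒ minimal covering band is its complement: 360° − 320.2° = 39.8°.
Band runs from +164.7° eastward to -155.5°, crossing the antimeridian.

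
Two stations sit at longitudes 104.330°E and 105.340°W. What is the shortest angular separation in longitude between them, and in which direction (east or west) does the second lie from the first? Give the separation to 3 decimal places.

150.330° east

Raw difference: -105.340 − 104.330 = -209.67°.
Normalise into (−180°, 180°]: -209.67° + 360° = 150.33°.
Positive ⇒ the second point lies to the east; separation 150.330°.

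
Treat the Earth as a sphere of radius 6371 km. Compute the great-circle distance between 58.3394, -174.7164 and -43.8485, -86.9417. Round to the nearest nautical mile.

7511 nmi

Δλ = -86.9417 − -174.7164 = 87.7747°.
Δφ = -43.8485 − 58.3394 = -102.1879°.
a = sin²(Δφ/2) + cos φ₁ · cos φ₂ · sin²(Δλ/2) = 0.787477.
c = 2·atan2(√a, √(1−a)) = 2.18335 rad → d = 6371·c ≈ 13910.09 km ≈ 7510.85 nmi.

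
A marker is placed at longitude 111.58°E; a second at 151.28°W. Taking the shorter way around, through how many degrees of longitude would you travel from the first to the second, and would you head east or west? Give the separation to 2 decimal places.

Raw difference: -151.28 − 111.58 = -262.86°.
Normalise into (−180°, 180°]: -262.86° + 360° = 97.14°.
Positive ⇒ the second point lies to the east; separation 97.14°.

97.14° east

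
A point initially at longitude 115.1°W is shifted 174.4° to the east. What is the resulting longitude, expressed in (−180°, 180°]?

59.3°E

Start at -115.1°; shift +174.4° → +59.3°.
+59.3° already lies in (−180°, 180°].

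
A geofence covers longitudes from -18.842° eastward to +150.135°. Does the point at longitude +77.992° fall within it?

Band width going east from -18.842° to +150.135°: ((150.135 − -18.842) mod 360) = 168.977°.
Offset of +77.992° east of the west edge: ((77.992 − -18.842) mod 360) = 96.834°.
96.834° ≤ 168.977° ⇒ inside.

Yes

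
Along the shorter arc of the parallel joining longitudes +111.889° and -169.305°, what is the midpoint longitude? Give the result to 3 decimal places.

+151.292°

Signed shortest Δλ from +111.889° to -169.305° is +78.806°.
Midpoint longitude = +111.889° + (+78.806°)/2 = +111.889° + 39.403° = +151.292°.
(The naïve average (+111.889 + -169.305)/2 = -28.708° is on the wrong side of the globe.)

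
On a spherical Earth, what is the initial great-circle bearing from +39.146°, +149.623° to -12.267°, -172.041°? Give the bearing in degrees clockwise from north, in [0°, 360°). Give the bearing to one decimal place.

Δλ = -172.041 − 149.623 = -321.664°; wrapped into (−180°, 180°]: 38.336°.
θ = atan2( sin Δλ · cos φ₂ , cos φ₁ · sin φ₂ − sin φ₁ · cos φ₂ · cos Δλ )
  = atan2(0.60611, -0.64865) = 136.942° → normalised to [0°, 360°): 136.942°.

136.9°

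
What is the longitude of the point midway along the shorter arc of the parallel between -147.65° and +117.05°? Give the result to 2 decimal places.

Signed shortest Δλ from -147.65° to +117.05° is -95.30°.
Midpoint longitude = -147.65° + (-95.30°)/2 = -147.65° − 47.65° = -195.30°.
Normalise into (−180°, 180°]: +164.70°.
(The naïve average (-147.65 + +117.05)/2 = -15.3° is on the wrong side of the globe.)

+164.70°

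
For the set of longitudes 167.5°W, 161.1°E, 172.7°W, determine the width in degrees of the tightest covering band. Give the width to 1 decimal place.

31.4°

Sort the longitudes: -172.7°, -167.5°, +161.1°.
Eastward gaps between consecutive values (wrapping around): 5.2°, 328.6°, 26.2°.
Largest gap = 328.6° ⇒ minimal covering band is its complement: 360° − 328.6° = 31.4°.
Band runs from +161.1° eastward to -167.5°, crossing the antimeridian.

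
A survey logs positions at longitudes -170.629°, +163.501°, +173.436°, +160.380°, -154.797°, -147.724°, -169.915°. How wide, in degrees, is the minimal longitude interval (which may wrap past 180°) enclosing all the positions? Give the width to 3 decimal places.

51.896°

Sort the longitudes: -170.629°, -169.915°, -154.797°, -147.724°, +160.380°, +163.501°, +173.436°.
Eastward gaps between consecutive values (wrapping around): 0.714°, 15.118°, 7.073°, 308.104°, 3.121°, 9.935°, 15.935°.
Largest gap = 308.104° ⇒ minimal covering band is its complement: 360° − 308.104° = 51.896°.
Band runs from +160.380° eastward to -147.724°, crossing the antimeridian.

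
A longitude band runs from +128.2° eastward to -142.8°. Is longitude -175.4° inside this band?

Yes

Band width going east from +128.2° to -142.8°: ((-142.8 − 128.2) mod 360) = 89.0°.
Offset of -175.4° east of the west edge: ((-175.4 − 128.2) mod 360) = 56.4°.
56.4° ≤ 89.0° ⇒ inside.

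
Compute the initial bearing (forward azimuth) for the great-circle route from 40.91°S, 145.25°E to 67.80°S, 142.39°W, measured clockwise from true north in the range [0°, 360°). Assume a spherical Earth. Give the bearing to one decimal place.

150.0°

Δλ = -142.39 − 145.25 = -287.64°; wrapped into (−180°, 180°]: 72.36°.
θ = atan2( sin Δλ · cos φ₂ , cos φ₁ · sin φ₂ − sin φ₁ · cos φ₂ · cos Δλ )
  = atan2(0.36007, -0.62473) = 150.042° → normalised to [0°, 360°): 150.042°.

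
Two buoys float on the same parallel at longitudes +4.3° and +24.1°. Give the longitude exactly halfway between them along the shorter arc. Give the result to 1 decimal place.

Signed shortest Δλ from +4.3° to +24.1° is +19.8°.
Midpoint longitude = +4.3° + (+19.8°)/2 = +4.3° + 9.9° = +14.2°.

+14.2°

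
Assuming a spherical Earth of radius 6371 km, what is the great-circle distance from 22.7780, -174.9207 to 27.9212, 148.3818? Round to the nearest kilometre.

3718 km

Δλ = 148.3818 − -174.9207 = 323.3025°; wrapped into (−180°, 180°]: -36.6975°.
Δφ = 27.9212 − 22.7780 = 5.1432°.
a = sin²(Δφ/2) + cos φ₁ · cos φ₂ · sin²(Δλ/2) = 0.082747.
c = 2·atan2(√a, √(1−a)) = 0.58356 rad → d = 6371·c ≈ 3717.88 km.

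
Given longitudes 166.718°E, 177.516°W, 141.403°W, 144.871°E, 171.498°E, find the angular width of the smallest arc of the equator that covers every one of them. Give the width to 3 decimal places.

73.726°

Sort the longitudes: -177.516°, -141.403°, +144.871°, +166.718°, +171.498°.
Eastward gaps between consecutive values (wrapping around): 36.113°, 286.274°, 21.847°, 4.780°, 10.986°.
Largest gap = 286.274° ⇒ minimal covering band is its complement: 360° − 286.274° = 73.726°.
Band runs from +144.871° eastward to -141.403°, crossing the antimeridian.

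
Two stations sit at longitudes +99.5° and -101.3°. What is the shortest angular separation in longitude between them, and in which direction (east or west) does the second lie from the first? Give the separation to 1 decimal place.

159.2° east

Raw difference: -101.3 − 99.5 = -200.8°.
Normalise into (−180°, 180°]: -200.8° + 360° = 159.2°.
Positive ⇒ the second point lies to the east; separation 159.2°.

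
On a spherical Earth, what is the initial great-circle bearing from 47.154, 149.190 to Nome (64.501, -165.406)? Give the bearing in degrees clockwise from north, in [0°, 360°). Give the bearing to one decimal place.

38.0°

Δλ = -165.406 − 149.190 = -314.596°; wrapped into (−180°, 180°]: 45.404°.
θ = atan2( sin Δλ · cos φ₂ , cos φ₁ · sin φ₂ − sin φ₁ · cos φ₂ · cos Δλ )
  = atan2(0.30654, 0.39218) = 38.012° → normalised to [0°, 360°): 38.012°.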